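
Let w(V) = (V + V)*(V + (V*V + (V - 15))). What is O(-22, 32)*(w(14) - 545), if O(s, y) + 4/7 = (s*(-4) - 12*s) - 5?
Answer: 12869475/7 ≈ 1.8385e+6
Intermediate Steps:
O(s, y) = -39/7 - 16*s (O(s, y) = -4/7 + ((s*(-4) - 12*s) - 5) = -4/7 + ((-4*s - 12*s) - 5) = -4/7 + (-16*s - 5) = -4/7 + (-5 - 16*s) = -39/7 - 16*s)
w(V) = 2*V*(-15 + V**2 + 2*V) (w(V) = (2*V)*(V + (V**2 + (-15 + V))) = (2*V)*(V + (-15 + V + V**2)) = (2*V)*(-15 + V**2 + 2*V) = 2*V*(-15 + V**2 + 2*V))
O(-22, 32)*(w(14) - 545) = (-39/7 - 16*(-22))*(2*14*(-15 + 14**2 + 2*14) - 545) = (-39/7 + 352)*(2*14*(-15 + 196 + 28) - 545) = 2425*(2*14*209 - 545)/7 = 2425*(5852 - 545)/7 = (2425/7)*5307 = 12869475/7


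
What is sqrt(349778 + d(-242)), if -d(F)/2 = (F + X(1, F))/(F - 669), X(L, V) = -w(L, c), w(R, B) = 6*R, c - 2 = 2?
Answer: sqrt(290287655682)/911 ≈ 591.42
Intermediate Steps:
c = 4 (c = 2 + 2 = 4)
X(L, V) = -6*L
d(F) = -2*(-6 + F)/(-669 + F) (d(F) = -2*(F - 6*1)/(F - 669) = -2*(F - 6)/(-669 + F) = -2*(-6 + F)/(-669 + F))
sqrt(349778 + d(-242)) = sqrt(349778 + 2*(6 - 1*(-242))/(-669 - 242)) = sqrt(349778 + 2*(6 + 242)/(-911)) = sqrt(349778 + 2*(-1/911)*248) = sqrt(349778 - 496/911) = sqrt(318647262/911) = sqrt(290287655682)/911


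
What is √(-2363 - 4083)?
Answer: I*√6446 ≈ 80.287*I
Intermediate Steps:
√(-2363 - 4083) = √(-6446) = I*√6446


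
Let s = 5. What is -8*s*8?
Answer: -320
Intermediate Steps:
-8*s*8 = -8*5*8 = -40*8 = -320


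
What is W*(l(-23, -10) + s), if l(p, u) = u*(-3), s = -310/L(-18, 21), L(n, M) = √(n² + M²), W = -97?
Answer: -2910 + 6014*√85/51 ≈ -1822.8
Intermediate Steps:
L(n, M) = √(M² + n²)
s = -62*√85/51 (s = -310/√(21² + (-18)²) = -310/√(441 + 324) = -310*√85/255 = -62*√85/51 ≈ -11.208)
l(p, u) = -3*u
W*(l(-23, -10) + s) = -97*(-3*(-10) - 62*√85/51) = -97*(30 - 62*√85/51) = -2910 + 6014*√85/51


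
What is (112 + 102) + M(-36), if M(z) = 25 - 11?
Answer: 228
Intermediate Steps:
M(z) = 14
(112 + 102) + M(-36) = (112 + 102) + 14 = 214 + 14 = 228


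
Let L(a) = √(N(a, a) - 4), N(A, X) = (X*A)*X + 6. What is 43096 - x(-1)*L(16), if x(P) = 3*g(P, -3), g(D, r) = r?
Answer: 43096 + 9*√4098 ≈ 43672.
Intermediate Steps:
N(A, X) = 6 + A*X² (N(A, X) = (A*X)*X + 6 = A*X² + 6 = 6 + A*X²)
L(a) = √(2 + a³) (L(a) = √((6 + a*a²) - 4) = √((6 + a³) - 4) = √(2 + a³))
x(P) = -9 (x(P) = 3*(-3) = -9)
43096 - x(-1)*L(16) = 43096 - (-9)*√(2 + 16³) = 43096 - (-9)*√(2 + 4096) = 43096 - (-9)*√4098 = 43096 + 9*√4098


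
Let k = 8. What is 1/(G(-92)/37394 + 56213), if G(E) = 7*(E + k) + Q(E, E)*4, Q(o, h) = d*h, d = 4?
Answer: 18697/1051013431 ≈ 1.7789e-5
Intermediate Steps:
Q(o, h) = 4*h
G(E) = 56 + 23*E (G(E) = 7*(E + 8) + (4*E)*4 = 7*(8 + E) + 16*E = (56 + 7*E) + 16*E = 56 + 23*E)
1/(G(-92)/37394 + 56213) = 1/((56 + 23*(-92))/37394 + 56213) = 1/((56 - 2116)*(1/37394) + 56213) = 1/(-2060*1/37394 + 56213) = 1/(-1030/18697 + 56213) = 1/(1051013431/18697) = 18697/1051013431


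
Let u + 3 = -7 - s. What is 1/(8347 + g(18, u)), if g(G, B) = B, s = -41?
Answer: 1/8378 ≈ 0.00011936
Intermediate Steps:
u = 31 (u = -3 + (-7 - 1*(-41)) = -3 + (-7 + 41) = -3 + 34 = 31)
1/(8347 + g(18, u)) = 1/(8347 + 31) = 1/8378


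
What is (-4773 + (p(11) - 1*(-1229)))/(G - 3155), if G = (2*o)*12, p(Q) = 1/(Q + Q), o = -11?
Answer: 77967/75218 ≈ 1.0365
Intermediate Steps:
p(Q) = 1/(2*Q)
G = -264 (G = (2*(-11))*12 = -22*12 = -264)
(-4773 + (p(11) - 1*(-1229)))/(G - 3155) = (-4773 + ((½)/11 - 1*(-1229)))/(-264 - 3155) = (-4773 + ((½)*(1/11) + 1229))/(-3419) = (-4773 + (1/22 + 1229))*(-1/3419) = (-4773 + 27039/22)*(-1/3419) = -77967/22*(-1/3419) = 77967/75218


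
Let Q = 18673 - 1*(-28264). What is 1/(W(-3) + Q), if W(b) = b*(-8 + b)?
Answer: 1/46970 ≈ 2.1290e-5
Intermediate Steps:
Q = 46937 (Q = 18673 + 28264 = 46937)
1/(W(-3) + Q) = 1/(-3*(-8 - 3) + 46937) = 1/(-3*(-11) + 46937) = 1/(33 + 46937) = 1/46970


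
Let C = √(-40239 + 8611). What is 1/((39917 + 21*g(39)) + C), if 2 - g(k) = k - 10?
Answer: 19675/774227064 - I*√7907/774227064 ≈ 2.5412e-5 - 1.1485e-7*I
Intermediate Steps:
g(k) = 12 - k (g(k) = 2 - (k - 10) = 2 - (-10 + k) = 2 + (10 - k) = 12 - k)
C = 2*I*√7907 (C = √(-31628) = 2*I*√7907 ≈ 177.84*I)
1/((39917 + 21*g(39)) + C) = 1/((39917 + 21*(12 - 1*39)) + 2*I*√7907) = 1/((39917 + 21*(12 - 39)) + 2*I*√7907) = 1/((39917 + 21*(-27)) + 2*I*√7907) = 1/((39917 - 567) + 2*I*√7907) = 1/(39350 + 2*I*√7907)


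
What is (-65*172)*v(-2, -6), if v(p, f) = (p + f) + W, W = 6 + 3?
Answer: -11180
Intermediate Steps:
W = 9
v(p, f) = 9 + f + p (v(p, f) = (p + f) + 9 = (f + p) + 9 = 9 + f + p)
(-65*172)*v(-2, -6) = (-65*172)*(9 - 6 - 2) = -11180*1 = -11180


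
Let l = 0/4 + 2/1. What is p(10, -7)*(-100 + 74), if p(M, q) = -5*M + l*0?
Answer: 1300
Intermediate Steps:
l = 2 (l = 0*(1/4) + 2*1 = 0 + 2 = 2)
p(M, q) = -5*M (p(M, q) = -5*M + 2*0 = -5*M + 0 = -5*M)
p(10, -7)*(-100 + 74) = (-5*10)*(-100 + 74) = -50*(-26) = 1300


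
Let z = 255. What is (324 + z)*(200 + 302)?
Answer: 290658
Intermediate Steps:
(324 + z)*(200 + 302) = (324 + 255)*(200 + 302) = 579*502 = 290658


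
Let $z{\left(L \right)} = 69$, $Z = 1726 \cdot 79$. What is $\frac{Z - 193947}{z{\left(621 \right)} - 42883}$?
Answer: $\frac{57593}{42814} \approx 1.3452$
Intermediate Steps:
$Z = 136354$
$\frac{Z - 193947}{z{\left(621 \right)} - 42883} = \frac{136354 - 193947}{69 - 42883} = - \frac{57593}{-42814} = \left(-57593\right) \left(- \frac{1}{42814}\right) = \frac{57593}{42814}$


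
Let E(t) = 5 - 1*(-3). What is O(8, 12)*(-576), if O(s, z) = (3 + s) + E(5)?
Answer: -10944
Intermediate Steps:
E(t) = 8 (E(t) = 5 + 3 = 8)
O(s, z) = 11 + s (O(s, z) = (3 + s) + 8 = 11 + s)
O(8, 12)*(-576) = (11 + 8)*(-576) = 19*(-576) = -10944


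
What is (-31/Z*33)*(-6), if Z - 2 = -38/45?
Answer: 138105/26 ≈ 5311.7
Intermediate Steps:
Z = 52/45 (Z = 2 - 38/45 = 52/45 ≈ 1.1556)
(-31/Z*33)*(-6) = (-31/52/45*33)*(-6) = (-31*45/52*33)*(-6) = -1395/52*33*(-6) = -46035/52*(-6) = 138105/26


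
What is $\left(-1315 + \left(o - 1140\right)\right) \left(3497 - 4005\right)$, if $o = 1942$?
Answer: $260604$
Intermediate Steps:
$\left(-1315 + \left(o - 1140\right)\right) \left(3497 - 4005\right) = \left(-1315 + \left(1942 - 1140\right)\right) \left(3497 - 4005\right) = \left(-1315 + \left(1942 - 1140\right)\right) \left(-508\right) = \left(-1315 + 802\right) \left(-508\right) = \left(-513\right) \left(-508\right) = 260604$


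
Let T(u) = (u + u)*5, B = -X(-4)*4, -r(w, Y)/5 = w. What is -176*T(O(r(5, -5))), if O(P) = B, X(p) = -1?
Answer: -7040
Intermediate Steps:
r(w, Y) = -5*w
B = 4 (B = -1*(-1)*4 = 1*4 = 4)
O(P) = 4
T(u) = 10*u (T(u) = (2*u)*5 = 10*u)
-176*T(O(r(5, -5))) = -1760*4 = -176*40 = -7040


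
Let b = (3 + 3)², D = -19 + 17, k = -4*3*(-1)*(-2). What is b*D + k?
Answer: -96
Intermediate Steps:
k = -24 (k = -(-12)*(-2) = -4*6 = -24)
D = -2
b = 36 (b = 6² = 36)
b*D + k = 36*(-2) - 24 = -72 - 24 = -96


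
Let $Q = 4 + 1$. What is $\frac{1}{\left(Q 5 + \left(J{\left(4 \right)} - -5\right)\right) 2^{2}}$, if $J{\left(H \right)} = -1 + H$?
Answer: $\frac{1}{132} \approx 0.0075758$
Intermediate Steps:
$Q = 5$
$\frac{1}{\left(Q 5 + \left(J{\left(4 \right)} - -5\right)\right) 2^{2}} = \frac{1}{\left(5 \cdot 5 + \left(\left(-1 + 4\right) - -5\right)\right) 2^{2}} = \frac{1}{\left(25 + \left(3 + 5\right)\right) 4} = \frac{1}{\left(25 + 8\right) 4} = \frac{1}{33 \cdot 4} = \frac{1}{132}$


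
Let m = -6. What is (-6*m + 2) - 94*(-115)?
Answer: 10848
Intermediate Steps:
(-6*m + 2) - 94*(-115) = (-6*(-6) + 2) - 94*(-115) = (36 + 2) + 10810 = 38 + 10810 = 10848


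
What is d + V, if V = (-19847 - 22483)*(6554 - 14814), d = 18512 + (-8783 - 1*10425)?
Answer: 349645104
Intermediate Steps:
d = -696 (d = 18512 + (-8783 - 10425) = 18512 - 19208 = -696)
V = 349645800 (V = -42330*(-8260) = 349645800)
d + V = -696 + 349645800 = 349645104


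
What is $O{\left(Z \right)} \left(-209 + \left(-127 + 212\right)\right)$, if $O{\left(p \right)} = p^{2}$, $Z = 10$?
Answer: $-12400$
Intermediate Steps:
$O{\left(Z \right)} \left(-209 + \left(-127 + 212\right)\right) = 10^{2} \left(-209 + \left(-127 + 212\right)\right) = 100 \left(-209 + 85\right) = 100 \left(-124\right) = -12400$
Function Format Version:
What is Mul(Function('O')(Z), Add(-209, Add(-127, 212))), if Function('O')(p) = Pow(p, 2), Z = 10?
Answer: -12400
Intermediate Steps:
Mul(Function('O')(Z), Add(-209, Add(-127, 212))) = Mul(Pow(10, 2), Add(-209, Add(-127, 212))) = Mul(100, Add(-209, 85)) = Mul(100, -124) = -12400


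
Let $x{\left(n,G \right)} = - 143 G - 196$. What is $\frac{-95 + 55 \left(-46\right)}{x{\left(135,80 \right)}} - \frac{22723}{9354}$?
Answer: $- \frac{119925289}{54421572} \approx -2.2036$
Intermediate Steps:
$x{\left(n,G \right)} = -196 - 143 G$
$\frac{-95 + 55 \left(-46\right)}{x{\left(135,80 \right)}} - \frac{22723}{9354} = \frac{-95 + 55 \left(-46\right)}{-196 - 11440} - \frac{22723}{9354} = \frac{-95 - 2530}{-196 - 11440} - \frac{22723}{9354} = - \frac{2625}{-11636} - \frac{22723}{9354} = \left(-2625\right) \left(- \frac{1}{11636}\right) - \frac{22723}{9354} = \frac{2625}{11636} - \frac{22723}{9354} = - \frac{119925289}{54421572}$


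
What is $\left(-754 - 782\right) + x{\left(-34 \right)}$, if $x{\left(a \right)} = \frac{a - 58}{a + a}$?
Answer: $- \frac{26089}{17} \approx -1534.6$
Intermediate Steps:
$x{\left(a \right)} = \frac{-58 + a}{2 a}$
$\left(-754 - 782\right) + x{\left(-34 \right)} = \left(-754 - 782\right) + \frac{-58 - 34}{2 \left(-34\right)} = -1536 + \frac{1}{2} \left(- \frac{1}{34}\right) \left(-92\right) = -1536 + \frac{23}{17} = - \frac{26089}{17}$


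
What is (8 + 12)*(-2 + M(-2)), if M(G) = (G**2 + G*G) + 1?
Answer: 140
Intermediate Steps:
M(G) = 1 + 2*G**2 (M(G) = (G**2 + G**2) + 1 = 2*G**2 + 1 = 1 + 2*G**2)
(8 + 12)*(-2 + M(-2)) = (8 + 12)*(-2 + (1 + 2*(-2)**2)) = 20*(-2 + (1 + 2*4)) = 20*(-2 + (1 + 8)) = 20*(-2 + 9) = 20*7 = 140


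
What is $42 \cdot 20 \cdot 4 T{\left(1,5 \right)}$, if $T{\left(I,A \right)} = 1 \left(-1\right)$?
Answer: $-3360$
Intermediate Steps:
$T{\left(I,A \right)} = -1$
$42 \cdot 20 \cdot 4 T{\left(1,5 \right)} = 42 \cdot 20 \cdot 4 \left(-1\right) = 42 \cdot 80 \left(-1\right) = 3360 \left(-1\right) = -3360$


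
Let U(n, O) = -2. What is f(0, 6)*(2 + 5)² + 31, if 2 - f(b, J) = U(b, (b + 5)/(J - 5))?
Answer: 227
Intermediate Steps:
f(b, J) = 4 (f(b, J) = 2 - 1*(-2) = 2 + 2 = 4)
f(0, 6)*(2 + 5)² + 31 = 4*(2 + 5)² + 31 = 4*7² + 31 = 4*49 + 31 = 196 + 31 = 227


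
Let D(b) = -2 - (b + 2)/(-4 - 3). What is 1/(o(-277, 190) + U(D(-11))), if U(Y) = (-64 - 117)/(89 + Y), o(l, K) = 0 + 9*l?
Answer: -600/1497067 ≈ -0.00040078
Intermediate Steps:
D(b) = -12/7 + b/7 (D(b) = -2 - (2 + b)/(-7) = -2 - (2 + b)*(-1)/7 = -2 - (-2/7 - b/7) = -2 + (2/7 + b/7) = -12/7 + b/7)
o(l, K) = 9*l
U(Y) = -181/(89 + Y)
1/(o(-277, 190) + U(D(-11))) = 1/(9*(-277) - 181/(89 + (-12/7 + (⅐)*(-11)))) = 1/(-2493 - 181/(89 + (-12/7 - 11/7))) = 1/(-2493 - 181/(89 - 23/7)) = 1/(-2493 - 181/600/7) = 1/(-2493 - 181*7/600) = 1/(-2493 - 1267/600) = 1/(-1497067/600) = -600/1497067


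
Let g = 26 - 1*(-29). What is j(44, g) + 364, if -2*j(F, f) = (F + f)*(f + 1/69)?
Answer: -54262/23 ≈ -2359.2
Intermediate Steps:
g = 55 (g = 26 + 29 = 55)
j(F, f) = -(1/69 + f)*(F + f)/2 (j(F, f) = -(F + f)*(f + 1/69)/2 = -(F + f)*(1/69 + f)/2 = -(1/69 + f)*(F + f)/2)
j(44, g) + 364 = (-½*55² - 1/138*44 - 1/138*55 - ½*44*55) + 364 = (-½*3025 - 22/69 - 55/138 - 1210) + 364 = (-3025/2 - 22/69 - 55/138 - 1210) + 364 = -62634/23 + 364 = -54262/23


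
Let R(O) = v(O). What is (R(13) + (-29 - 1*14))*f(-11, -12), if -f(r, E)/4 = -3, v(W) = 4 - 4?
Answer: -516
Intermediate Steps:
v(W) = 0
f(r, E) = 12 (f(r, E) = -4*(-3) = 12)
R(O) = 0
(R(13) + (-29 - 1*14))*f(-11, -12) = (0 + (-29 - 1*14))*12 = (0 + (-29 - 14))*12 = (0 - 43)*12 = -43*12 = -516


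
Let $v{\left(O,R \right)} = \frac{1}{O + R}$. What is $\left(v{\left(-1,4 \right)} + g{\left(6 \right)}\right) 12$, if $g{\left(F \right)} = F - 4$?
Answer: $28$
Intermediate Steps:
$g{\left(F \right)} = -4 + F$
$\left(v{\left(-1,4 \right)} + g{\left(6 \right)}\right) 12 = \left(\frac{1}{-1 + 4} + \left(-4 + 6\right)\right) 12 = \left(\frac{1}{3} + 2\right) 12 = \frac{7}{3} \cdot 12 = 28$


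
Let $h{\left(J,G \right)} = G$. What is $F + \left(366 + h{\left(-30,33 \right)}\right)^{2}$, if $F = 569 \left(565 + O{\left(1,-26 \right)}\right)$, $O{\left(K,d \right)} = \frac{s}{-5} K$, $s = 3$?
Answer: $\frac{2401723}{5} \approx 4.8034 \cdot 10^{5}$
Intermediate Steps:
$O{\left(K,d \right)} = - \frac{3 K}{5}$ ($O{\left(K,d \right)} = \frac{3}{-5} K = 3 \left(- \frac{1}{5}\right) K = - \frac{3 K}{5}$)
$F = \frac{1605718}{5}$ ($F = 569 \left(565 - \frac{3}{5}\right) = 569 \cdot \frac{2822}{5} = \frac{1605718}{5} \approx 3.2114 \cdot 10^{5}$)
$F + \left(366 + h{\left(-30,33 \right)}\right)^{2} = \frac{1605718}{5} + \left(366 + 33\right)^{2} = \frac{1605718}{5} + 399^{2} = \frac{1605718}{5} + 159201 = \frac{2401723}{5}$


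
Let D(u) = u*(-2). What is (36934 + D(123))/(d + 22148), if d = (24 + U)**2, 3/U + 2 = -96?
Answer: 352351552/218227193 ≈ 1.6146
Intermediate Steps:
D(u) = -2*u
U = -3/98 (U = 3/(-2 - 96) = 3/(-98) = 3*(-1/98) = -3/98 ≈ -0.030612)
d = 5517801/9604 (d = (24 - 3/98)**2 = (2349/98)**2 = 5517801/9604 ≈ 574.53)
(36934 + D(123))/(d + 22148) = (36934 - 2*123)/(5517801/9604 + 22148) = (36934 - 246)/(218227193/9604) = 36688*(9604/218227193) = 352351552/218227193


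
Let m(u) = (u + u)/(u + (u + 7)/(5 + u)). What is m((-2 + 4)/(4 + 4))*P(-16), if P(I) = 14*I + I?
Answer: -10080/137 ≈ -73.577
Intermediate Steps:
P(I) = 15*I
m(u) = 2*u/(u + (7 + u)/(5 + u)) (m(u) = (2*u)/(u + (7 + u)/(5 + u)) = 2*u/(u + (7 + u)/(5 + u)))
m((-2 + 4)/(4 + 4))*P(-16) = (2*((-2 + 4)/(4 + 4))*(5 + (-2 + 4)/(4 + 4))/(7 + ((-2 + 4)/(4 + 4))**2 + 6*((-2 + 4)/(4 + 4))))*(15*(-16)) = (2*(2/8)*(5 + 2/8)/(7 + (2/8)**2 + 6*(2/8)))*(-240) = (2*(2*(1/8))*(5 + 2*(1/8))/(7 + (2*(1/8))**2 + 6*(2*(1/8))))*(-240) = (2*(1/4)*(5 + 1/4)/(7 + (1/4)**2 + 6*(1/4)))*(-240) = (2*(1/4)*(21/4)/(7 + 1/16 + 3/2))*(-240) = (2*(1/4)*(21/4)/(137/16))*(-240) = (2*(1/4)*(16/137)*(21/4))*(-240) = (42/137)*(-240) = -10080/137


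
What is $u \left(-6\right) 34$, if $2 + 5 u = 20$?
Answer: $- \frac{3672}{5} \approx -734.4$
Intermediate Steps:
$u = \frac{18}{5}$ ($u = - \frac{2}{5} + \frac{1}{5} \cdot 20 = - \frac{2}{5} + 4 = \frac{18}{5} \approx 3.6$)
$u \left(-6\right) 34 = \frac{18}{5} \left(-6\right) 34 = \left(- \frac{108}{5}\right) 34 = - \frac{3672}{5}$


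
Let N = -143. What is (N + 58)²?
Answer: 7225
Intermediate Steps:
(N + 58)² = (-143 + 58)² = (-85)² = 7225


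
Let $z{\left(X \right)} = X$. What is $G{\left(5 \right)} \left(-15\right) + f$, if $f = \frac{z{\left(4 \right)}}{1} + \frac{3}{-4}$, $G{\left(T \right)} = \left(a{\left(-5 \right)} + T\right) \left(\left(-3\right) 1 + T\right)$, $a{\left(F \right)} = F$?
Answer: $\frac{13}{4} \approx 3.25$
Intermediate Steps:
$G{\left(T \right)} = \left(-5 + T\right) \left(-3 + T\right)$ ($G{\left(T \right)} = \left(-5 + T\right) \left(\left(-3\right) 1 + T\right) = \left(-5 + T\right) \left(-3 + T\right)$)
$f = \frac{13}{4}$ ($f = \frac{4}{1} + \frac{3}{-4} = 4 \cdot 1 + 3 \left(- \frac{1}{4}\right) = 4 - \frac{3}{4} = \frac{13}{4} \approx 3.25$)
$G{\left(5 \right)} \left(-15\right) + f = \left(15 + 5^{2} - 40\right) \left(-15\right) + \frac{13}{4} = \left(15 + 25 - 40\right) \left(-15\right) + \frac{13}{4} = 0 \left(-15\right) + \frac{13}{4} = 0 + \frac{13}{4} = \frac{13}{4}$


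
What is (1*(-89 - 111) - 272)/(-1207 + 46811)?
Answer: -118/11401 ≈ -0.010350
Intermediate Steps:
(1*(-89 - 111) - 272)/(-1207 + 46811) = (1*(-200) - 272)/45604 = (-200 - 272)*(1/45604) = -472*1/45604 = -118/11401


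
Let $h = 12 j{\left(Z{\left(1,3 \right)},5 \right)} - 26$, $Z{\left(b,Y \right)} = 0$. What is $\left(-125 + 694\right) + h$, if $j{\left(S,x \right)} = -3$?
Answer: $507$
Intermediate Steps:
$h = -62$ ($h = 12 \left(-3\right) - 26 = -36 - 26 = -62$)
$\left(-125 + 694\right) + h = \left(-125 + 694\right) - 62 = 569 - 62 = 507$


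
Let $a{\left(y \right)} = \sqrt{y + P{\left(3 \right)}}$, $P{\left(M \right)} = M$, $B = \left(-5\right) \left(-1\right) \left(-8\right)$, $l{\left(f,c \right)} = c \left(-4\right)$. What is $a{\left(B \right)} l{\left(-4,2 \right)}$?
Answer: $- 8 i \sqrt{37} \approx - 48.662 i$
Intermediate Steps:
$l{\left(f,c \right)} = - 4 c$
$B = -40$ ($B = 5 \left(-8\right) = -40$)
$a{\left(y \right)} = \sqrt{3 + y}$ ($a{\left(y \right)} = \sqrt{y + 3} = \sqrt{3 + y}$)
$a{\left(B \right)} l{\left(-4,2 \right)} = \sqrt{3 - 40} \left(\left(-4\right) 2\right) = \sqrt{-37} \left(-8\right) = i \sqrt{37} \left(-8\right) = - 8 i \sqrt{37}$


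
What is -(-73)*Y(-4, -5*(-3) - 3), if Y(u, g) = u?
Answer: -292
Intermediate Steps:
-(-73)*Y(-4, -5*(-3) - 3) = -(-73)*(-4) = -1*292 = -292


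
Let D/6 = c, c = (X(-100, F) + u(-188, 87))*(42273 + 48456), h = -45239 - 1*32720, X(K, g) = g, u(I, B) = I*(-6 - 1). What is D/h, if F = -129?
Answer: -646171938/77959 ≈ -8288.6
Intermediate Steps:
u(I, B) = -7*I (u(I, B) = I*(-7) = -7*I)
h = -77959 (h = -45239 - 32720 = -77959)
c = 107695323 (c = (-129 - 7*(-188))*(42273 + 48456) = (-129 + 1316)*90729 = 1187*90729 = 107695323)
D = 646171938 (D = 6*107695323 = 646171938)
D/h = 646171938/(-77959) = 646171938*(-1/77959) = -646171938/77959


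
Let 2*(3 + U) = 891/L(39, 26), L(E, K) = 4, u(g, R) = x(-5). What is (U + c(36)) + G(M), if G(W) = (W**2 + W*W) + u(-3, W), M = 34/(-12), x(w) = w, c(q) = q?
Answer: 11191/72 ≈ 155.43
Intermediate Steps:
M = -17/6 (M = 34*(-1/12) = -17/6 ≈ -2.8333)
u(g, R) = -5
U = 867/8 (U = -3 + (891/4)/2 = -3 + (891*(1/4))/2 = -3 + (1/2)*(891/4) = -3 + 891/8 = 867/8 ≈ 108.38)
G(W) = -5 + 2*W**2 (G(W) = (W**2 + W*W) - 5 = (W**2 + W**2) - 5 = 2*W**2 - 5 = -5 + 2*W**2)
(U + c(36)) + G(M) = (867/8 + 36) + (-5 + 2*(-17/6)**2) = 1155/8 + (-5 + 2*(289/36)) = 1155/8 + (-5 + 289/18) = 1155/8 + 199/18 = 11191/72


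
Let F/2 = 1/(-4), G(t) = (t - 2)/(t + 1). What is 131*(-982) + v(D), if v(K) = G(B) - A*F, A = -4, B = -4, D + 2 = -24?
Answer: -128642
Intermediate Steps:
D = -26 (D = -2 - 24 = -26)
G(t) = (-2 + t)/(1 + t)
F = -½ (F = 2/(-4) = 2*(-¼) = -½ ≈ -0.50000)
v(K) = 0 (v(K) = (-2 - 4)/(1 - 4) - (-4)*(-1)/2 = -6/(-3) - 1*2 = -⅓*(-6) - 2 = 2 - 2 = 0)
131*(-982) + v(D) = 131*(-982) + 0 = -128642 + 0 = -128642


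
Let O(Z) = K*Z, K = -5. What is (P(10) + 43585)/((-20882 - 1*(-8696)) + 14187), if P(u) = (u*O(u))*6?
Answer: 40585/2001 ≈ 20.282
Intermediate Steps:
O(Z) = -5*Z
P(u) = -30*u² (P(u) = (u*(-5*u))*6 = -5*u²*6 = -30*u²)
(P(10) + 43585)/((-20882 - 1*(-8696)) + 14187) = (-30*10² + 43585)/((-20882 - 1*(-8696)) + 14187) = (-30*100 + 43585)/((-20882 + 8696) + 14187) = (-3000 + 43585)/(-12186 + 14187) = 40585/2001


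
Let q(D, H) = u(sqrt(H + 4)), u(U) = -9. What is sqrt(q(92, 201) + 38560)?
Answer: sqrt(38551) ≈ 196.34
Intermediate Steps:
q(D, H) = -9
sqrt(q(92, 201) + 38560) = sqrt(-9 + 38560) = sqrt(38551)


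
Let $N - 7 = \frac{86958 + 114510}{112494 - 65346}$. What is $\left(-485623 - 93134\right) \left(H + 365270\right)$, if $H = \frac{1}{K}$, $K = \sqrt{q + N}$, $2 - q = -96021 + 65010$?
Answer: $-211402569390 - \frac{578757 \sqrt{478922975801}}{121894369} \approx -2.114 \cdot 10^{11}$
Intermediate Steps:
$q = 31013$ ($q = 2 - \left(-96021 + 65010\right) = 2 - -31011 = 2 + 31011 = 31013$)
$N = \frac{44292}{3929}$ ($N = 7 + \frac{86958 + 114510}{112494 - 65346} = 7 + \frac{201468}{47148} = 7 + 201468 \cdot \frac{1}{47148} = 7 + \frac{16789}{3929} = \frac{44292}{3929} \approx 11.273$)
$K = \frac{\sqrt{478922975801}}{3929}$ ($K = \sqrt{31013 + \frac{44292}{3929}} = \sqrt{\frac{121894369}{3929}} = \frac{\sqrt{478922975801}}{3929} \approx 176.14$)
$H = \frac{\sqrt{478922975801}}{121894369}$ ($H = \frac{1}{\frac{1}{3929} \sqrt{478922975801}} = \frac{\sqrt{478922975801}}{121894369} \approx 0.0056774$)
$\left(-485623 - 93134\right) \left(H + 365270\right) = \left(-485623 - 93134\right) \left(\frac{\sqrt{478922975801}}{121894369} + 365270\right) = - 578757 \left(365270 + \frac{\sqrt{478922975801}}{121894369}\right) = -211402569390 - \frac{578757 \sqrt{478922975801}}{121894369}$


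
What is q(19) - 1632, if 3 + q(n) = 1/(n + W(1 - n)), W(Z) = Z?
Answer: -1634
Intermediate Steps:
q(n) = -2 (q(n) = -3 + 1/(n + (1 - n)) = -3 + 1/1 = -3 + 1 = -2)
q(19) - 1632 = -2 - 1632 = -1634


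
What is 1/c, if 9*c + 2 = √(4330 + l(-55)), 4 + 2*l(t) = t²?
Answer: 4/1297 + √23362/1297 ≈ 0.12093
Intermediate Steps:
l(t) = -2 + t²/2
c = -2/9 + √23362/18 (c = -2/9 + √(4330 + (-2 + (½)*(-55)²))/9 = -2/9 + √(4330 + (-2 + (½)*3025))/9 = -2/9 + √(4330 + (-2 + 3025/2))/9 = -2/9 + √(4330 + 3021/2)/9 = -2/9 + √(11681/2)/9 = -2/9 + (√23362/2)/9 = -2/9 + √23362/18 ≈ 8.2692)
1/c = 1/(-2/9 + √23362/18)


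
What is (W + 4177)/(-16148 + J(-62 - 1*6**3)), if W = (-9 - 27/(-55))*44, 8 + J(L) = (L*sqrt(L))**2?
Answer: -19013/107505540 ≈ -0.00017686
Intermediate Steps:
J(L) = -8 + L**3 (J(L) = -8 + (L*sqrt(L))**2 = -8 + (L**(3/2))**2 = -8 + L**3)
W = -1872/5 (W = (-9 - 27*(-1/55))*44 = (-9 + 27/55)*44 = -468/55*44 = -1872/5 ≈ -374.40)
(W + 4177)/(-16148 + J(-62 - 1*6**3)) = (-1872/5 + 4177)/(-16148 + (-8 + (-62 - 1*6**3)**3)) = 19013/(5*(-16148 + (-8 + (-62 - 1*216)**3))) = 19013/(5*(-16148 + (-8 + (-62 - 216)**3))) = 19013/(5*(-16148 + (-8 + (-278)**3))) = 19013/(5*(-16148 + (-8 - 21484952))) = 19013/(5*(-16148 - 21484960)) = (19013/5)/(-21501108) = (19013/5)*(-1/21501108) = -19013/107505540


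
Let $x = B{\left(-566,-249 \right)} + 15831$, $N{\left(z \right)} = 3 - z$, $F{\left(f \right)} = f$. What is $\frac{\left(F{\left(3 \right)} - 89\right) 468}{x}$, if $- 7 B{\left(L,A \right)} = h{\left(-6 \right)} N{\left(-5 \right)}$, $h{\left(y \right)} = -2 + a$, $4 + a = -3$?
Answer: $- \frac{31304}{12321} \approx -2.5407$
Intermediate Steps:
$a = -7$ ($a = -4 - 3 = -7$)
$h{\left(y \right)} = -9$ ($h{\left(y \right)} = -2 - 7 = -9$)
$B{\left(L,A \right)} = \frac{72}{7}$ ($B{\left(L,A \right)} = - \frac{\left(-9\right) \left(3 - -5\right)}{7} = - \frac{\left(-9\right) \left(3 + 5\right)}{7} = - \frac{\left(-9\right) 8}{7} = \left(- \frac{1}{7}\right) \left(-72\right) = \frac{72}{7}$)
$x = \frac{110889}{7}$ ($x = \frac{72}{7} + 15831 = \frac{110889}{7} \approx 15841.0$)
$\frac{\left(F{\left(3 \right)} - 89\right) 468}{x} = \frac{\left(3 - 89\right) 468}{\frac{110889}{7}} = \left(-86\right) 468 \cdot \frac{7}{110889} = \left(-40248\right) \frac{7}{110889} = - \frac{31304}{12321}$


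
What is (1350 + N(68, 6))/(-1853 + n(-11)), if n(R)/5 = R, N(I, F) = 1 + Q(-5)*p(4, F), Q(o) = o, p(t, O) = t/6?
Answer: -4043/5724 ≈ -0.70632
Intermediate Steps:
p(t, O) = t/6 (p(t, O) = t*(⅙) = t/6)
N(I, F) = -7/3 (N(I, F) = 1 - 5*4/6 = 1 - 5*⅔ = 1 - 10/3 = -7/3)
n(R) = 5*R
(1350 + N(68, 6))/(-1853 + n(-11)) = (1350 - 7/3)/(-1853 + 5*(-11)) = 4043/(3*(-1853 - 55)) = (4043/3)/(-1908) = (4043/3)*(-1/1908) = -4043/5724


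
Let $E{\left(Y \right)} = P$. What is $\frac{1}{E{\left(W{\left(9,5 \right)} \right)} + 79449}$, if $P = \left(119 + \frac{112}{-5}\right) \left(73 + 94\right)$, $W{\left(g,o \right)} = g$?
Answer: $\frac{5}{477906} \approx 1.0462 \cdot 10^{-5}$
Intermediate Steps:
$P = \frac{80661}{5}$ ($P = \left(119 + 112 \left(- \frac{1}{5}\right)\right) 167 = \left(119 - \frac{112}{5}\right) 167 = \frac{483}{5} \cdot 167 = \frac{80661}{5} \approx 16132.0$)
$E{\left(Y \right)} = \frac{80661}{5}$
$\frac{1}{E{\left(W{\left(9,5 \right)} \right)} + 79449} = \frac{1}{\frac{80661}{5} + 79449} = \frac{1}{\frac{477906}{5}} = \frac{5}{477906}$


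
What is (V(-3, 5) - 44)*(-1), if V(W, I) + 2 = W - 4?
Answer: 53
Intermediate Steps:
V(W, I) = -6 + W (V(W, I) = -2 + (W - 4) = -2 + (-4 + W) = -6 + W)
(V(-3, 5) - 44)*(-1) = ((-6 - 3) - 44)*(-1) = (-9 - 44)*(-1) = -53*(-1) = 53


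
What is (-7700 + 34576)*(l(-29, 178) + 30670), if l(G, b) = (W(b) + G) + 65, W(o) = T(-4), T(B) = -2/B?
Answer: 825267894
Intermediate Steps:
W(o) = ½ (W(o) = -2/(-4) = -2*(-¼) = ½)
l(G, b) = 131/2 + G (l(G, b) = (½ + G) + 65 = 131/2 + G)
(-7700 + 34576)*(l(-29, 178) + 30670) = (-7700 + 34576)*((131/2 - 29) + 30670) = 26876*(73/2 + 30670) = 26876*(61413/2) = 825267894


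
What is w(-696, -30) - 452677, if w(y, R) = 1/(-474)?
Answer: -214568899/474 ≈ -4.5268e+5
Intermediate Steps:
w(y, R) = -1/474
w(-696, -30) - 452677 = -1/474 - 452677 = -214568899/474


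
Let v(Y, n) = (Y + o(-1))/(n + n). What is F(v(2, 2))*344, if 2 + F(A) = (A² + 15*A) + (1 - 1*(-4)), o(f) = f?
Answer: 4687/2 ≈ 2343.5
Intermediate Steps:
v(Y, n) = (-1 + Y)/(2*n) (v(Y, n) = (Y - 1)/(n + n) = (-1 + Y)/((2*n)) = (-1 + Y)*(1/(2*n)) = (-1 + Y)/(2*n))
F(A) = 3 + A² + 15*A (F(A) = -2 + ((A² + 15*A) + (1 - 1*(-4))) = -2 + ((A² + 15*A) + (1 + 4)) = -2 + ((A² + 15*A) + 5) = -2 + (5 + A² + 15*A) = 3 + A² + 15*A)
F(v(2, 2))*344 = (3 + ((½)*(-1 + 2)/2)² + 15*((½)*(-1 + 2)/2))*344 = (3 + ((½)*(½)*1)² + 15*((½)*(½)*1))*344 = (3 + (¼)² + 15*(¼))*344 = (3 + 1/16 + 15/4)*344 = (109/16)*344 = 4687/2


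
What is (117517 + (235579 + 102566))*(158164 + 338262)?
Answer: 226202464012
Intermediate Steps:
(117517 + (235579 + 102566))*(158164 + 338262) = (117517 + 338145)*496426 = 455662*496426 = 226202464012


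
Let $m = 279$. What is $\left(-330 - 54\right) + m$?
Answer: $-105$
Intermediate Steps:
$\left(-330 - 54\right) + m = \left(-330 - 54\right) + 279 = -384 + 279 = -105$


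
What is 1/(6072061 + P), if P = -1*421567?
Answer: 1/5650494 ≈ 1.7698e-7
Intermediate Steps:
P = -421567
1/(6072061 + P) = 1/(6072061 - 421567) = 1/5650494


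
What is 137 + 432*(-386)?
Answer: -166615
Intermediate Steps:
137 + 432*(-386) = 137 - 166752 = -166615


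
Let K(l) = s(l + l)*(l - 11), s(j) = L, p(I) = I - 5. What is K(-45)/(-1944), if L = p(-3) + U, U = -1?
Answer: -7/27 ≈ -0.25926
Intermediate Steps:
p(I) = -5 + I
L = -9 (L = (-5 - 3) - 1 = -8 - 1 = -9)
s(j) = -9
K(l) = 99 - 9*l (K(l) = -9*(l - 11) = -9*(-11 + l) = 99 - 9*l)
K(-45)/(-1944) = (99 - 9*(-45))/(-1944) = (99 + 405)*(-1/1944) = 504*(-1/1944) = -7/27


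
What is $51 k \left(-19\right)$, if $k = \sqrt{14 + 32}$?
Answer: $- 969 \sqrt{46} \approx -6572.1$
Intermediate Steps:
$k = \sqrt{46} \approx 6.7823$
$51 k \left(-19\right) = 51 \sqrt{46} \left(-19\right) = - 969 \sqrt{46}$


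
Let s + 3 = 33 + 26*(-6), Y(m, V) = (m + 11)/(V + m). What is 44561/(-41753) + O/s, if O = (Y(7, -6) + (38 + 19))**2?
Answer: -26719479/584542 ≈ -45.710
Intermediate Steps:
Y(m, V) = (11 + m)/(V + m)
s = -126 (s = -3 + (33 + 26*(-6)) = -3 + (33 - 156) = -3 - 123 = -126)
O = 5625 (O = ((11 + 7)/(-6 + 7) + (38 + 19))**2 = (18/1 + 57)**2 = (1*18 + 57)**2 = (18 + 57)**2 = 75**2 = 5625)
44561/(-41753) + O/s = 44561/(-41753) + 5625/(-126) = 44561*(-1/41753) + 5625*(-1/126) = -44561/41753 - 625/14 = -26719479/584542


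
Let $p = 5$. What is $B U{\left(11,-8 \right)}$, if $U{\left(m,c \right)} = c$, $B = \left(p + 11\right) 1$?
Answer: $-128$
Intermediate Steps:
$B = 16$ ($B = \left(5 + 11\right) 1 = 16 \cdot 1 = 16$)
$B U{\left(11,-8 \right)} = 16 \left(-8\right) = -128$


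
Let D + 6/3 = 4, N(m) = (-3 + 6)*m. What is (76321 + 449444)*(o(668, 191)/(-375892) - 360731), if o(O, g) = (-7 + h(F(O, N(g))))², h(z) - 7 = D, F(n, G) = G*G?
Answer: -17822894203911960/93973 ≈ -1.8966e+11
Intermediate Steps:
N(m) = 3*m
F(n, G) = G²
D = 2 (D = -2 + 4 = 2)
h(z) = 9 (h(z) = 7 + 2 = 9)
o(O, g) = 4 (o(O, g) = (-7 + 9)² = 2² = 4)
(76321 + 449444)*(o(668, 191)/(-375892) - 360731) = (76321 + 449444)*(4/(-375892) - 360731) = 525765*(4*(-1/375892) - 360731) = 525765*(-1/93973 - 360731) = 525765*(-33898974264/93973) = -17822894203911960/93973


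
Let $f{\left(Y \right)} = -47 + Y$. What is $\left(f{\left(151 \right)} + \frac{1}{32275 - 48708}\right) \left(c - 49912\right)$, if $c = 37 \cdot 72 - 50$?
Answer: $- \frac{80833748238}{16433} \approx -4.919 \cdot 10^{6}$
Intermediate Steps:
$c = 2614$ ($c = 2664 - 50 = 2614$)
$\left(f{\left(151 \right)} + \frac{1}{32275 - 48708}\right) \left(c - 49912\right) = \left(\left(-47 + 151\right) + \frac{1}{32275 - 48708}\right) \left(2614 - 49912\right) = \left(104 + \frac{1}{-16433}\right) \left(-47298\right) = \left(104 - \frac{1}{16433}\right) \left(-47298\right) = \frac{1709031}{16433} \left(-47298\right) = - \frac{80833748238}{16433}$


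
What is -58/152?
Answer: -29/76 ≈ -0.38158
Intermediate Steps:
-58/152 = -58*1/152 = -29/76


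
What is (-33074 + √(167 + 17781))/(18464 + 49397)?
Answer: -33074/67861 + 2*√4487/67861 ≈ -0.48540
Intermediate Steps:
(-33074 + √(167 + 17781))/(18464 + 49397) = (-33074 + √17948)/67861 = (-33074 + 2*√4487)*(1/67861) = -33074/67861 + 2*√4487/67861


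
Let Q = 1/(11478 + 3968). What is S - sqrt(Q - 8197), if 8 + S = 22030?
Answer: 22022 - I*sqrt(1955631359006)/15446 ≈ 22022.0 - 90.537*I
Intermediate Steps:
Q = 1/15446 ≈ 6.4742e-5
S = 22022 (S = -8 + 22030 = 22022)
S - sqrt(Q - 8197) = 22022 - sqrt(1/15446 - 8197) = 22022 - sqrt(-126610861/15446) = 22022 - I*sqrt(1955631359006)/15446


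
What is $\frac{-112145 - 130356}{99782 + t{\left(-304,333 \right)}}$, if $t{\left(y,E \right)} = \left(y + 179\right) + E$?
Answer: $- \frac{2401}{990} \approx -2.4253$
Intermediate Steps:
$t{\left(y,E \right)} = 179 + E + y$ ($t{\left(y,E \right)} = \left(179 + y\right) + E = 179 + E + y$)
$\frac{-112145 - 130356}{99782 + t{\left(-304,333 \right)}} = \frac{-112145 - 130356}{99782 + \left(179 + 333 - 304\right)} = - \frac{242501}{99782 + 208} = - \frac{242501}{99990} = \left(-242501\right) \frac{1}{99990} = - \frac{2401}{990}$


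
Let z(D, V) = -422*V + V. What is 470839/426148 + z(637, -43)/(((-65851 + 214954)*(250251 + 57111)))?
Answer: 10788949080630599/9764882325043164 ≈ 1.1049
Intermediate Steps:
z(D, V) = -421*V
470839/426148 + z(637, -43)/(((-65851 + 214954)*(250251 + 57111))) = 470839/426148 + (-421*(-43))/(((-65851 + 214954)*(250251 + 57111))) = 470839*(1/426148) + 18103/((149103*307362)) = 470839/426148 + 18103/45828596286 = 10788949080630599/9764882325043164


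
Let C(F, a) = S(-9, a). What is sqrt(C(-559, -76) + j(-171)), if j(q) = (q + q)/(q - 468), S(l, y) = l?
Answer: I*sqrt(42671)/71 ≈ 2.9094*I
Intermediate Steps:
C(F, a) = -9
j(q) = 2*q/(-468 + q) (j(q) = (2*q)/(-468 + q) = 2*q/(-468 + q))
sqrt(C(-559, -76) + j(-171)) = sqrt(-9 + 2*(-171)/(-468 - 171)) = sqrt(-9 + 2*(-171)/(-639)) = sqrt(-9 + 2*(-171)*(-1/639)) = sqrt(-9 + 38/71) = sqrt(-601/71) = I*sqrt(42671)/71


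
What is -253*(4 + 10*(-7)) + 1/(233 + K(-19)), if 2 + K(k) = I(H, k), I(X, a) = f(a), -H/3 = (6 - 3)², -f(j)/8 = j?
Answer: 6395335/383 ≈ 16698.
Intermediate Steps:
f(j) = -8*j
H = -27 (H = -3*(6 - 3)² = -3*3² = -3*9 = -27)
I(X, a) = -8*a
K(k) = -2 - 8*k
-253*(4 + 10*(-7)) + 1/(233 + K(-19)) = -253*(4 + 10*(-7)) + 1/(233 + (-2 - 8*(-19))) = -253*(4 - 70) + 1/(233 + (-2 + 152)) = -253*(-66) + 1/(233 + 150) = 16698 + 1/383 = 6395335/383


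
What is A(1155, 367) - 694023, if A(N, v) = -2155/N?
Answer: -160319744/231 ≈ -6.9403e+5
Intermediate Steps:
A(1155, 367) - 694023 = -2155/1155 - 694023 = -2155*1/1155 - 694023 = -431/231 - 694023 = -160319744/231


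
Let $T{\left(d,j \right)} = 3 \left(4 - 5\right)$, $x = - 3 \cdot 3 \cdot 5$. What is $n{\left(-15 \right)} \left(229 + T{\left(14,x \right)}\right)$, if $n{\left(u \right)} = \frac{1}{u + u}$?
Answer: $- \frac{113}{15} \approx -7.5333$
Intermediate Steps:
$x = -45$ ($x = \left(-1\right) 9 \cdot 5 = \left(-9\right) 5 = -45$)
$T{\left(d,j \right)} = -3$ ($T{\left(d,j \right)} = 3 \left(-1\right) = -3$)
$n{\left(u \right)} = \frac{1}{2 u}$
$n{\left(-15 \right)} \left(229 + T{\left(14,x \right)}\right) = \frac{1}{2 \left(-15\right)} \left(229 - 3\right) = \frac{1}{2} \left(- \frac{1}{15}\right) 226 = \left(- \frac{1}{30}\right) 226 = - \frac{113}{15}$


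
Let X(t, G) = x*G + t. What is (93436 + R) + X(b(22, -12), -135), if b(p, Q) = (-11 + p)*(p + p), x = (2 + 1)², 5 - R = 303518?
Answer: -210808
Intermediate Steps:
R = -303513 (R = 5 - 1*303518 = 5 - 303518 = -303513)
x = 9 (x = 3² = 9)
b(p, Q) = 2*p*(-11 + p) (b(p, Q) = (-11 + p)*(2*p) = 2*p*(-11 + p))
X(t, G) = t + 9*G (X(t, G) = 9*G + t = t + 9*G)
(93436 + R) + X(b(22, -12), -135) = (93436 - 303513) + (2*22*(-11 + 22) + 9*(-135)) = -210077 + (2*22*11 - 1215) = -210077 + (484 - 1215) = -210077 - 731 = -210808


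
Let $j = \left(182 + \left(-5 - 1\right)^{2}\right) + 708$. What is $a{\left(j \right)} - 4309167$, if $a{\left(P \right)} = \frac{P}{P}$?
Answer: $-4309166$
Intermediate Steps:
$j = 926$ ($j = \left(182 + \left(-6\right)^{2}\right) + 708 = \left(182 + 36\right) + 708 = 218 + 708 = 926$)
$a{\left(P \right)} = 1$
$a{\left(j \right)} - 4309167 = 1 - 4309167 = -4309166$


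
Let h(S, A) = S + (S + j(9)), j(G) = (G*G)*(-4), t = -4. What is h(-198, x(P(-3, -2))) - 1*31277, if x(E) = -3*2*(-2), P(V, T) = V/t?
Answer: -31997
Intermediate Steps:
P(V, T) = -V/4 (P(V, T) = V/(-4) = V*(-¼) = -V/4)
j(G) = -4*G² (j(G) = G²*(-4) = -4*G²)
x(E) = 12 (x(E) = -6*(-2) = 12)
h(S, A) = -324 + 2*S (h(S, A) = S + (S - 4*9²) = S + (S - 4*81) = S + (S - 324) = S + (-324 + S) = -324 + 2*S)
h(-198, x(P(-3, -2))) - 1*31277 = (-324 + 2*(-198)) - 1*31277 = (-324 - 396) - 31277 = -720 - 31277 = -31997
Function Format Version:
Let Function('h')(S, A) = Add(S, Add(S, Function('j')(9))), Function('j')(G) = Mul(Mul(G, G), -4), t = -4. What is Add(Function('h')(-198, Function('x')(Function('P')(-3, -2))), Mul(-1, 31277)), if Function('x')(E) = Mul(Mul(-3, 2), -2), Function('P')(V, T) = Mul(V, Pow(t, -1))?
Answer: -31997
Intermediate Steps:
Function('P')(V, T) = Mul(Rational(-1, 4), V) (Function('P')(V, T) = Mul(V, Pow(-4, -1)) = Mul(V, Rational(-1, 4)) = Mul(Rational(-1, 4), V))
Function('j')(G) = Mul(-4, Pow(G, 2)) (Function('j')(G) = Mul(Pow(G, 2), -4) = Mul(-4, Pow(G, 2)))
Function('x')(E) = 12 (Function('x')(E) = Mul(-6, -2) = 12)
Function('h')(S, A) = Add(-324, Mul(2, S)) (Function('h')(S, A) = Add(S, Add(S, Mul(-4, Pow(9, 2)))) = Add(S, Add(S, Mul(-4, 81))) = Add(S, Add(S, -324)) = Add(S, Add(-324, S)) = Add(-324, Mul(2, S)))
Add(Function('h')(-198, Function('x')(Function('P')(-3, -2))), Mul(-1, 31277)) = Add(Add(-324, Mul(2, -198)), Mul(-1, 31277)) = Add(Add(-324, -396), -31277) = Add(-720, -31277) = -31997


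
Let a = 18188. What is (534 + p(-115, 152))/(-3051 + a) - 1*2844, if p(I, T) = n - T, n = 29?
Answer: -43049217/15137 ≈ -2844.0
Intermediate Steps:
p(I, T) = 29 - T
(534 + p(-115, 152))/(-3051 + a) - 1*2844 = (534 + (29 - 1*152))/(-3051 + 18188) - 1*2844 = (534 + (29 - 152))/15137 - 2844 = (534 - 123)*(1/15137) - 2844 = 411*(1/15137) - 2844 = 411/15137 - 2844 = -43049217/15137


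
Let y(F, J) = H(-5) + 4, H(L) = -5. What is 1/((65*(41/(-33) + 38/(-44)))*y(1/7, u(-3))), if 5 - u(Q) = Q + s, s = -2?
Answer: 66/9035 ≈ 0.0073049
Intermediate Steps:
u(Q) = 7 - Q (u(Q) = 5 - (Q - 2) = 5 - (-2 + Q) = 5 + (2 - Q) = 7 - Q)
y(F, J) = -1 (y(F, J) = -5 + 4 = -1)
1/((65*(41/(-33) + 38/(-44)))*y(1/7, u(-3))) = 1/((65*(41/(-33) + 38/(-44)))*(-1)) = 1/((65*(41*(-1/33) + 38*(-1/44)))*(-1)) = 1/((65*(-41/33 - 19/22))*(-1)) = 1/((65*(-139/66))*(-1)) = 1/(-9035/66*(-1)) = 1/(9035/66) = 66/9035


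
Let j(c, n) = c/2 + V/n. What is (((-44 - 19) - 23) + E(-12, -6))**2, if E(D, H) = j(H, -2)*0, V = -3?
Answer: 7396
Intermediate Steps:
j(c, n) = c/2 - 3/n
E(D, H) = 0 (E(D, H) = (H/2 - 3/(-2))*0 = (H/2 - 3*(-1/2))*0 = (H/2 + 3/2)*0 = (3/2 + H/2)*0 = 0)
(((-44 - 19) - 23) + E(-12, -6))**2 = (((-44 - 19) - 23) + 0)**2 = ((-63 - 23) + 0)**2 = (-86 + 0)**2 = (-86)**2 = 7396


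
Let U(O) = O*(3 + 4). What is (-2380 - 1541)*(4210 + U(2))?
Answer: -16562304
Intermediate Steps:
U(O) = 7*O (U(O) = O*7 = 7*O)
(-2380 - 1541)*(4210 + U(2)) = (-2380 - 1541)*(4210 + 7*2) = -3921*(4210 + 14) = -3921*4224 = -16562304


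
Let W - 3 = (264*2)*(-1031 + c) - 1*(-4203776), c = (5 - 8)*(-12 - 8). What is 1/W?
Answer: 1/3691091 ≈ 2.7092e-7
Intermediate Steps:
c = 60 (c = -3*(-20) = 60)
W = 3691091 (W = 3 + ((264*2)*(-1031 + 60) - 1*(-4203776)) = 3 + (528*(-971) + 4203776) = 3 + (-512688 + 4203776) = 3 + 3691088 = 3691091)
1/W = 1/3691091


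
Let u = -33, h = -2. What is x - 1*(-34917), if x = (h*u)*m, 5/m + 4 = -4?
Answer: 139503/4 ≈ 34876.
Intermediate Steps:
m = -5/8 (m = 5/(-4 - 4) = 5/(-8) = 5*(-⅛) = -5/8 ≈ -0.62500)
x = -165/4 (x = -2*(-33)*(-5/8) = 66*(-5/8) = -165/4 ≈ -41.250)
x - 1*(-34917) = -165/4 - 1*(-34917) = -165/4 + 34917 = 139503/4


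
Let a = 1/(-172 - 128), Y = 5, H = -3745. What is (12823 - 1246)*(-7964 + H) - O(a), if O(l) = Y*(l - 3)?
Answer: -8133304679/60 ≈ -1.3556e+8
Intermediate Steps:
a = -1/300 (a = 1/(-300) = -1/300 ≈ -0.0033333)
O(l) = -15 + 5*l (O(l) = 5*(l - 3) = 5*(-3 + l) = -15 + 5*l)
(12823 - 1246)*(-7964 + H) - O(a) = (12823 - 1246)*(-7964 - 3745) - (-15 + 5*(-1/300)) = 11577*(-11709) - (-15 - 1/60) = -135555093 - 1*(-901/60) = -135555093 + 901/60 = -8133304679/60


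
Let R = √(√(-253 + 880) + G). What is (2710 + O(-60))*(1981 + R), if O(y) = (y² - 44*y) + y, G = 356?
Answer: 17611090 + 8890*√(356 + √627) ≈ 1.7785e+7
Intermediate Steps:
O(y) = y² - 43*y
R = √(356 + √627) (R = √(√(-253 + 880) + 356) = √(√627 + 356) = √(356 + √627) ≈ 19.520)
(2710 + O(-60))*(1981 + R) = (2710 - 60*(-43 - 60))*(1981 + √(356 + √627)) = (2710 - 60*(-103))*(1981 + √(356 + √627)) = (2710 + 6180)*(1981 + √(356 + √627)) = 8890*(1981 + √(356 + √627)) = 17611090 + 8890*√(356 + √627)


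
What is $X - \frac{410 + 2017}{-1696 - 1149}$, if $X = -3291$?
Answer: $- \frac{9360468}{2845} \approx -3290.1$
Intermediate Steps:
$X - \frac{410 + 2017}{-1696 - 1149} = -3291 - \frac{410 + 2017}{-1696 - 1149} = -3291 - \frac{2427}{-2845} = -3291 - 2427 \left(- \frac{1}{2845}\right) = -3291 - - \frac{2427}{2845} = -3291 + \frac{2427}{2845} = - \frac{9360468}{2845}$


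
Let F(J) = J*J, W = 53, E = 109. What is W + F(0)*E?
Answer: 53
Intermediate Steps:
F(J) = J²
W + F(0)*E = 53 + 0²*109 = 53 + 0*109 = 53 + 0 = 53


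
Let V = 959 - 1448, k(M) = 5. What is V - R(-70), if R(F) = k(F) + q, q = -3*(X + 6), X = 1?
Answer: -473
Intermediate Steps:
q = -21 (q = -3*(1 + 6) = -3*7 = -21)
R(F) = -16 (R(F) = 5 - 21 = -16)
V = -489
V - R(-70) = -489 - 1*(-16) = -489 + 16 = -473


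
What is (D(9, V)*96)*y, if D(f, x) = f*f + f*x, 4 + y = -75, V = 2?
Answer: -750816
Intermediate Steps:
y = -79 (y = -4 - 75 = -79)
D(f, x) = f² + f*x
(D(9, V)*96)*y = ((9*(9 + 2))*96)*(-79) = ((9*11)*96)*(-79) = (99*96)*(-79) = 9504*(-79) = -750816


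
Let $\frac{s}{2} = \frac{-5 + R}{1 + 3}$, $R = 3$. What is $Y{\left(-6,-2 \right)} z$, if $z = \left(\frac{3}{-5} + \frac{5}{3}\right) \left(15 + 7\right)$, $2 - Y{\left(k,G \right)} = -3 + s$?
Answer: $\frac{704}{5} \approx 140.8$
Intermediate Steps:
$s = -1$ ($s = 2 \frac{-5 + 3}{1 + 3} = 2 \left(- \frac{2}{4}\right) = 2 \left(\left(-2\right) \frac{1}{4}\right) = 2 \left(- \frac{1}{2}\right) = -1$)
$Y{\left(k,G \right)} = 6$ ($Y{\left(k,G \right)} = 2 - \left(-3 - 1\right) = 2 - -4 = 2 + 4 = 6$)
$z = \frac{352}{15}$ ($z = \left(3 \left(- \frac{1}{5}\right) + 5 \cdot \frac{1}{3}\right) 22 = \left(- \frac{3}{5} + \frac{5}{3}\right) 22 = \frac{16}{15} \cdot 22 = \frac{352}{15} \approx 23.467$)
$Y{\left(-6,-2 \right)} z = 6 \cdot \frac{352}{15} = \frac{704}{5}$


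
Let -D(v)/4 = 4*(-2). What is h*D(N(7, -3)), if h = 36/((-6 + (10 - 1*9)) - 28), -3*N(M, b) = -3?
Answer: -384/11 ≈ -34.909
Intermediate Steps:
N(M, b) = 1 (N(M, b) = -⅓*(-3) = 1)
D(v) = 32 (D(v) = -16*(-2) = -4*(-8) = 32)
h = -12/11 (h = 36/((-6 + (10 - 9)) - 28) = 36/((-6 + 1) - 28) = 36/(-5 - 28) = 36/(-33) = 36*(-1/33) = -12/11 ≈ -1.0909)
h*D(N(7, -3)) = -12/11*32 = -384/11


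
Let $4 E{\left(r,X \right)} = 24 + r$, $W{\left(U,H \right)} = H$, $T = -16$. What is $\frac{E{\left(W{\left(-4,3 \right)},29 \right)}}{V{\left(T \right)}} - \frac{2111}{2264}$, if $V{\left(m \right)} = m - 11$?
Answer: $- \frac{2677}{2264} \approx -1.1824$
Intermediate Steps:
$E{\left(r,X \right)} = 6 + \frac{r}{4}$ ($E{\left(r,X \right)} = \frac{24 + r}{4} = 6 + \frac{r}{4}$)
$V{\left(m \right)} = -11 + m$ ($V{\left(m \right)} = m - 11 = -11 + m$)
$\frac{E{\left(W{\left(-4,3 \right)},29 \right)}}{V{\left(T \right)}} - \frac{2111}{2264} = \frac{6 + \frac{1}{4} \cdot 3}{-11 - 16} - \frac{2111}{2264} = \frac{6 + \frac{3}{4}}{-27} - \frac{2111}{2264} = \frac{27}{4} \left(- \frac{1}{27}\right) - \frac{2111}{2264} = - \frac{1}{4} - \frac{2111}{2264} = - \frac{2677}{2264}$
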